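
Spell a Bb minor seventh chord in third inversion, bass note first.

Ab, Bb, Db, F

The chord tones are Bb–Db–F–Ab. With the seventh (Ab) lowest for third inversion: Ab, Bb, Db, F.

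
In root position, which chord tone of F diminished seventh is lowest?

F diminished seventh is F–Ab–Cb–Ebb. Root position places the root in the bass: F.

F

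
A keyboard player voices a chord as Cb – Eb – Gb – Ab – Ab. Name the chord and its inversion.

Ab minor seventh, first inversion

Reducing to letter names: Cb, Eb, Gb, Ab. These stack in thirds as Ab–Cb–Eb–Gb — an Ab minor seventh chord.
Cb is the third of Ab minor seventh; third in the bass means first inversion (figured bass 6/5).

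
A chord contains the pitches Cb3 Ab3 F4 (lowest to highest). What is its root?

F

The distinct letter names are Cb, Ab, F. Arranged as a stack of thirds they read F–Ab–Cb, so F is the root (an F diminished triad).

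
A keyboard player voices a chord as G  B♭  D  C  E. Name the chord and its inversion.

C dominant ninth, second inversion

The pitch classes G, Bb, D, C, E arrange in thirds as C–E–G–Bb–D: a C dominant ninth chord.
G is the fifth of C dominant ninth; fifth in the bass means second inversion.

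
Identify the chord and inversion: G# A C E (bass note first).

A minor-major seventh, third inversion

The distinct note names are G#, A, C, E. Stacked in thirds they read A–C–E–G#, which is a minor-major seventh chord on A.
G# is the seventh of A minor-major seventh; seventh in the bass means third inversion (figured bass 4/2).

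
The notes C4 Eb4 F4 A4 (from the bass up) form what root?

The distinct letter names are C, Eb, F, A. Arranged as a stack of thirds they read F–A–C–Eb, so F is the root (an F dominant seventh chord).

F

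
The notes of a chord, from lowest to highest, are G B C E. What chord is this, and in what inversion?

C major seventh, second inversion

The pitch classes G, B, C, E arrange in thirds as C–E–G–B: a C major seventh chord.
The lowest note is G, the fifth of the chord, so this is second inversion (figured bass 4/3).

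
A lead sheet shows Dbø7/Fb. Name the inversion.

Dbø7/Fb means Db half-diminished seventh with Fb in the bass. Fb is the third of Db half-diminished seventh (Db–Fb–Abb–Cb), so this is first inversion.

first inversion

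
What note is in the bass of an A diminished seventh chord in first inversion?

In first inversion the third is lowest. For A diminished seventh (A–C–Eb–Gb) that is C.

C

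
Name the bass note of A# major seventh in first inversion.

The third of A# major seventh (A#–C##–E#–G##) is C##; that is the bass in first inversion.

C##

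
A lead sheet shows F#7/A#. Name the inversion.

F#7/A# means F# dominant seventh with A# in the bass. A# is the third of F# dominant seventh (F#–A#–C#–E), so this is first inversion.

first inversion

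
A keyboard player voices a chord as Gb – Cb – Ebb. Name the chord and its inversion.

Cb minor, second inversion

Reducing to letter names: Gb, Cb, Ebb. These stack in thirds as Cb–Ebb–Gb — a Cb minor triad.
The lowest note is Gb, the fifth of the chord, so this is second inversion (figured bass 6/4).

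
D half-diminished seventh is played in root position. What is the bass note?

D

The root of D half-diminished seventh (D–F–Ab–C) is D; that is the bass in root position.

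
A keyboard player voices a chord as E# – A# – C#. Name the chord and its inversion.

A# minor, second inversion

Reducing to letter names: E#, A#, C#. These stack in thirds as A#–C#–E# — an A# minor triad.
With the fifth (E#) in the bass, the chord is in second inversion (figured bass 6/4).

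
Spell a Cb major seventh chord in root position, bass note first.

Cb, Eb, Gb, Bb

Spelling Cb major seventh: Cb–Eb–Gb–Bb. In root position the root is bass, giving Cb, Eb, Gb, Bb from the bottom.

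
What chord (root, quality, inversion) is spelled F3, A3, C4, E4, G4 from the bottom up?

Reducing to letter names: F, A, C, E, G. These stack in thirds as F–A–C–E–G — an F major ninth chord.
F is the root of F major ninth; root in the bass means root position.

F major ninth, root position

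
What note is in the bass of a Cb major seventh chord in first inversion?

Eb

The third of Cb major seventh (Cb–Eb–Gb–Bb) is Eb; that is the bass in first inversion.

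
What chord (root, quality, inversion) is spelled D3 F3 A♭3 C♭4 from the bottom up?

D diminished seventh, root position

The distinct note names are D, F, Ab, Cb. Stacked in thirds they read D–F–Ab–Cb, which is a diminished seventh chord on D.
The lowest note is D, the root of the chord, so this is root position (figured bass 7).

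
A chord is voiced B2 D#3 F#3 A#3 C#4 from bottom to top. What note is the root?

B

Reordering B, D#, F#, A#, C# into stacked thirds gives B–D#–F#–A#–C#; the bottom of that stack, B, is the root.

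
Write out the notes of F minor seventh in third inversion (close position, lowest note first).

Eb, F, Ab, C

F minor seventh is F–Ab–C–Eb. Third inversion puts the seventh (Eb) in the bass, with the remaining tones above: Eb, F, Ab, C.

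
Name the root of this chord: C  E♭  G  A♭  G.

The distinct letter names are C, Eb, G, Ab. Arranged as a stack of thirds they read Ab–C–Eb–G, so Ab is the root (an Ab major seventh chord).

Ab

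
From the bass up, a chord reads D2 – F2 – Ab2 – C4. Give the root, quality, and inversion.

D half-diminished seventh, root position

Reducing to letter names: D, F, Ab, C. These stack in thirds as D–F–Ab–C — a D half-diminished seventh chord.
The lowest note is D, the root of the chord, so this is root position (figured bass 7).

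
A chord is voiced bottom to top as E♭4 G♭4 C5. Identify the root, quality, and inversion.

The pitch classes Eb, Gb, C arrange in thirds as C–Eb–Gb: a C diminished triad.
Eb is the third of C diminished; third in the bass means first inversion (figured bass 6).

C diminished, first inversion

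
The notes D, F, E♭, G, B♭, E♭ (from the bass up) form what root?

Eb

The distinct letter names are D, F, Eb, G, Bb. Arranged as a stack of thirds they read Eb–G–Bb–D–F, so Eb is the root (an Eb major ninth chord).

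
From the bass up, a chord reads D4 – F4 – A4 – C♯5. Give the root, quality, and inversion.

D minor-major seventh, root position

The distinct note names are D, F, A, C#. Stacked in thirds they read D–F–A–C#, which is a minor-major seventh chord on D.
The lowest note is D, the root of the chord, so this is root position (figured bass 7).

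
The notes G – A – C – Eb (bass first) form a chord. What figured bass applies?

The notes G, A, C, Eb stack in thirds as A–C–Eb–G — an A half-diminished seventh chord. The bass G is the seventh, so this is third inversion: figured 4/2.

4/2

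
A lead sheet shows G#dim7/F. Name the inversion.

third inversion

G#dim7/F means G# diminished seventh with F in the bass. F is the seventh of G# diminished seventh (G#–B–D–F), so this is third inversion.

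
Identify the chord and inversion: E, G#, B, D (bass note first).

The pitch classes E, G#, B, D arrange in thirds as E–G#–B–D: an E dominant seventh chord.
The lowest note is E, the root of the chord, so this is root position (figured bass 7).

E dominant seventh, root position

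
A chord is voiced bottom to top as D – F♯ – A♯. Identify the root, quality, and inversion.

The pitch classes D, F#, A# arrange in thirds as D–F#–A#: a D augmented triad.
D is the root of D augmented; root in the bass means root position (figured bass 5/3).

D augmented, root position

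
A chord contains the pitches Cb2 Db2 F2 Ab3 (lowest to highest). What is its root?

Reordering Cb, Db, F, Ab into stacked thirds gives Db–F–Ab–Cb; the bottom of that stack, Db, is the root.

Db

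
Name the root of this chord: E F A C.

F

Reordering E, F, A, C into stacked thirds gives F–A–C–E; the bottom of that stack, F, is the root.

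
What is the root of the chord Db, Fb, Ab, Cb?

Db

Reordering Db, Fb, Ab, Cb into stacked thirds gives Db–Fb–Ab–Cb; the bottom of that stack, Db, is the root.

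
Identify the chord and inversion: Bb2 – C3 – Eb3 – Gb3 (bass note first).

The pitch classes Bb, C, Eb, Gb arrange in thirds as C–Eb–Gb–Bb: a C half-diminished seventh chord.
The lowest note is Bb, the seventh of the chord, so this is third inversion (figured bass 4/2).

C half-diminished seventh, third inversion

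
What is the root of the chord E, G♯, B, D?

E, G#, B, D are the tones of an E dominant seventh chord (E–G#–B–D), making E the root.

E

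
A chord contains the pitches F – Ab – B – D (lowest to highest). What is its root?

F, Ab, B, D are the tones of a B diminished seventh chord (B–D–F–Ab), making B the root.

B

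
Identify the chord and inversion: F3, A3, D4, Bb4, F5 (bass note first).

The distinct note names are F, A, D, Bb. Stacked in thirds they read Bb–D–F–A, which is a major seventh chord on Bb.
The lowest note is F, the fifth of the chord, so this is second inversion (figured bass 4/3).

Bb major seventh, second inversion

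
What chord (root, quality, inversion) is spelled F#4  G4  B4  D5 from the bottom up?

G major seventh, third inversion

Reducing to letter names: F#, G, B, D. These stack in thirds as G–B–D–F# — a G major seventh chord.
The lowest note is F#, the seventh of the chord, so this is third inversion (figured bass 4/2).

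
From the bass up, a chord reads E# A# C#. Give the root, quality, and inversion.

Reducing to letter names: E#, A#, C#. These stack in thirds as A#–C#–E# — an A# minor triad.
With the fifth (E#) in the bass, the chord is in second inversion (figured bass 6/4).

A# minor, second inversion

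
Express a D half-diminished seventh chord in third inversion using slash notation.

Third inversion of D half-diminished seventh has the seventh (C) in the bass. As a slash chord: Dø7/C.

Dø7/C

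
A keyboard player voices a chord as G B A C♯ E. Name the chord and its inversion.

The distinct note names are G, B, A, C#, E. Stacked in thirds they read A–C#–E–G–B, which is a dominant ninth chord on A.
With the seventh (G) in the bass, the chord is in third inversion.

A dominant ninth, third inversion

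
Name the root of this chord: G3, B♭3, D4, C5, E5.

C

G, Bb, D, C, E are the tones of a C dominant ninth chord (C–E–G–Bb–D), making C the root.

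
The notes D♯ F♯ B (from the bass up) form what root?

The distinct letter names are D#, F#, B. Arranged as a stack of thirds they read B–D#–F#, so B is the root (a B major triad).

B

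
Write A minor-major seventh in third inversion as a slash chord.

Am(maj7)/G#

Third inversion of A minor-major seventh has the seventh (G#) in the bass. As a slash chord: Am(maj7)/G#.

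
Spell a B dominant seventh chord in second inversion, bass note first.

F#, A, B, D#

B dominant seventh is B–D#–F#–A. Second inversion puts the fifth (F#) in the bass, with the remaining tones above: F#, A, B, D#.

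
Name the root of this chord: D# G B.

D#, G, B are the tones of a G augmented triad (G–B–D#), making G the root.

G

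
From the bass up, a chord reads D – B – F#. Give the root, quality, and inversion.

The distinct note names are D, B, F#. Stacked in thirds they read B–D–F#, which is a minor triad on B.
With the third (D) in the bass, the chord is in first inversion (figured bass 6).

B minor, first inversion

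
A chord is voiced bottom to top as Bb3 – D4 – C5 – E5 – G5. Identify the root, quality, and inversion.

C dominant ninth, third inversion

The distinct note names are Bb, D, C, E, G. Stacked in thirds they read C–E–G–Bb–D, which is a dominant ninth chord on C.
With the seventh (Bb) in the bass, the chord is in third inversion.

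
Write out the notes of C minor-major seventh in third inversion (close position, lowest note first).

B, C, Eb, G

C minor-major seventh is C–Eb–G–B. Third inversion puts the seventh (B) in the bass, with the remaining tones above: B, C, Eb, G.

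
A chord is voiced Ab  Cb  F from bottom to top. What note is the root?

Reordering Ab, Cb, F into stacked thirds gives F–Ab–Cb; the bottom of that stack, F, is the root.

F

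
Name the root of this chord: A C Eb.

The distinct letter names are A, C, Eb. Arranged as a stack of thirds they read A–C–Eb, so A is the root (an A diminished triad).

A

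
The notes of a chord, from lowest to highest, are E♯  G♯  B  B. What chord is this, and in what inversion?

The distinct note names are E#, G#, B. Stacked in thirds they read E#–G#–B, which is a diminished triad on E#.
With the root (E#) in the bass, the chord is in root position (figured bass 5/3).

E# diminished, root position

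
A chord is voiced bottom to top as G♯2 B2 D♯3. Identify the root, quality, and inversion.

The pitch classes G#, B, D# arrange in thirds as G#–B–D#: a G# minor triad.
G# is the root of G# minor; root in the bass means root position (figured bass 5/3).

G# minor, root position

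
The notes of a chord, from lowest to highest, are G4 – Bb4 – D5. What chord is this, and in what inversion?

G minor, root position

The pitch classes G, Bb, D arrange in thirds as G–Bb–D: a G minor triad.
With the root (G) in the bass, the chord is in root position (figured bass 5/3).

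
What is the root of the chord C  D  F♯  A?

D

C, D, F#, A are the tones of a D dominant seventh chord (D–F#–A–C), making D the root.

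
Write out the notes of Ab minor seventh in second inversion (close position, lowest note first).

Eb, Gb, Ab, Cb

Spelling Ab minor seventh: Ab–Cb–Eb–Gb. In second inversion the fifth is bass, giving Eb, Gb, Ab, Cb from the bottom.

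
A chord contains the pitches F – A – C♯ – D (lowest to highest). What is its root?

D

The distinct letter names are F, A, C#, D. Arranged as a stack of thirds they read D–F–A–C#, so D is the root (a D minor-major seventh chord).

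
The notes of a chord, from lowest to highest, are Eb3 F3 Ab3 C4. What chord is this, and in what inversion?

F minor seventh, third inversion

Reducing to letter names: Eb, F, Ab, C. These stack in thirds as F–Ab–C–Eb — an F minor seventh chord.
With the seventh (Eb) in the bass, the chord is in third inversion (figured bass 4/2).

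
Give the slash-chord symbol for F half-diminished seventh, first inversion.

Fø7/Ab

First inversion of F half-diminished seventh has the third (Ab) in the bass. As a slash chord: Fø7/Ab.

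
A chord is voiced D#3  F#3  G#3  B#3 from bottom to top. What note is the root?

D#, F#, G#, B# are the tones of a G# dominant seventh chord (G#–B#–D#–F#), making G# the root.

G#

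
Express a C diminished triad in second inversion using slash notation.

Second inversion of C diminished has the fifth (Gb) in the bass. As a slash chord: Cdim/Gb.

Cdim/Gb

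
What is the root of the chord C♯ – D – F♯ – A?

D

Reordering C#, D, F#, A into stacked thirds gives D–F#–A–C#; the bottom of that stack, D, is the root.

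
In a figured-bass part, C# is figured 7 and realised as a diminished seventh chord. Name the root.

The figures 7 mean the root of the chord is in the bass. If C# is the root of a diminished seventh chord, the root is C# (chord tones C#–E–G–Bb).

C#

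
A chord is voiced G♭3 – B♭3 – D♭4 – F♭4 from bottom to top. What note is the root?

Reordering Gb, Bb, Db, Fb into stacked thirds gives Gb–Bb–Db–Fb; the bottom of that stack, Gb, is the root.

Gb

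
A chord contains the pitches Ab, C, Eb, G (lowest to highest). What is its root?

The distinct letter names are Ab, C, Eb, G. Arranged as a stack of thirds they read Ab–C–Eb–G, so Ab is the root (an Ab major seventh chord).

Ab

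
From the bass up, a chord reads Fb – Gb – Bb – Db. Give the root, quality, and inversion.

The pitch classes Fb, Gb, Bb, Db arrange in thirds as Gb–Bb–Db–Fb: a Gb dominant seventh chord.
Fb is the seventh of Gb dominant seventh; seventh in the bass means third inversion (figured bass 4/2).

Gb dominant seventh, third inversion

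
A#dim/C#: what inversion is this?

first inversion

A#dim/C# means A# diminished with C# in the bass. C# is the third of A# diminished (A#–C#–E), so this is first inversion.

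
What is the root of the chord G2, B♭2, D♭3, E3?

The distinct letter names are G, Bb, Db, E. Arranged as a stack of thirds they read E–G–Bb–Db, so E is the root (an E diminished seventh chord).

E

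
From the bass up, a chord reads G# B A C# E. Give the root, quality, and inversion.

A major ninth, third inversion

Reducing to letter names: G#, B, A, C#, E. These stack in thirds as A–C#–E–G#–B — an A major ninth chord.
The lowest note is G#, the seventh of the chord, so this is third inversion.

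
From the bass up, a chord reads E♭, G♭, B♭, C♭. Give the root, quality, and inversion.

Cb major seventh, first inversion

The pitch classes Eb, Gb, Bb, Cb arrange in thirds as Cb–Eb–Gb–Bb: a Cb major seventh chord.
Eb is the third of Cb major seventh; third in the bass means first inversion (figured bass 6/5).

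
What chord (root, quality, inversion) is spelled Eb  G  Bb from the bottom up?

The distinct note names are Eb, G, Bb. Stacked in thirds they read Eb–G–Bb, which is a major triad on Eb.
With the root (Eb) in the bass, the chord is in root position (figured bass 5/3).

Eb major, root position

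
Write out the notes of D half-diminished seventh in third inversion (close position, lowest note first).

Spelling D half-diminished seventh: D–F–Ab–C. In third inversion the seventh is bass, giving C, D, F, Ab from the bottom.

C, D, F, Ab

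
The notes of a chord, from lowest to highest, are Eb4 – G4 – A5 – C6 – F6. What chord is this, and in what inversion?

The pitch classes Eb, G, A, C, F arrange in thirds as F–A–C–Eb–G: an F dominant ninth chord.
Eb is the seventh of F dominant ninth; seventh in the bass means third inversion.

F dominant ninth, third inversion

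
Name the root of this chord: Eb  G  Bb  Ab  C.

The distinct letter names are Eb, G, Bb, Ab, C. Arranged as a stack of thirds they read Ab–C–Eb–G–Bb, so Ab is the root (an Ab major ninth chord).

Ab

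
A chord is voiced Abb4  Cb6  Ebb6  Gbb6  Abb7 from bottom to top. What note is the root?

Abb, Cb, Ebb, Gbb are the tones of an Abb dominant seventh chord (Abb–Cb–Ebb–Gbb), making Abb the root.

Abb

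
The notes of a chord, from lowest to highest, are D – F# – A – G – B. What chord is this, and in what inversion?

Reducing to letter names: D, F#, A, G, B. These stack in thirds as G–B–D–F#–A — a G major ninth chord.
The lowest note is D, the fifth of the chord, so this is second inversion.

G major ninth, second inversion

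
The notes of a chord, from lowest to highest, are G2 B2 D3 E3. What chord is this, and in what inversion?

Reducing to letter names: G, B, D, E. These stack in thirds as E–G–B–D — an E minor seventh chord.
The lowest note is G, the third of the chord, so this is first inversion (figured bass 6/5).

E minor seventh, first inversion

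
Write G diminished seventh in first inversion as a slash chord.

Gdim7/Bb

First inversion of G diminished seventh has the third (Bb) in the bass. As a slash chord: Gdim7/Bb.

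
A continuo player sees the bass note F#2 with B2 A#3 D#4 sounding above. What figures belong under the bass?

The notes F#, B, A#, D# stack in thirds as B–D#–F#–A# — a B major seventh chord. The bass F# is the fifth, so this is second inversion: figured 4/3.

4/3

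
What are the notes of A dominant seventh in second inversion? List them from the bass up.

A dominant seventh is A–C#–E–G. Second inversion puts the fifth (E) in the bass, with the remaining tones above: E, G, A, C#.

E, G, A, C#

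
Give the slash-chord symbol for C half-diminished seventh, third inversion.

Cø7/Bb

Third inversion of C half-diminished seventh has the seventh (Bb) in the bass. As a slash chord: Cø7/Bb.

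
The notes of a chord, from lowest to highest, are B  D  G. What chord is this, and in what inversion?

The distinct note names are B, D, G. Stacked in thirds they read G–B–D, which is a major triad on G.
The lowest note is B, the third of the chord, so this is first inversion (figured bass 6).

G major, first inversion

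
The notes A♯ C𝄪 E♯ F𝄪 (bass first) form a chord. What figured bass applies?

6/5

The notes A#, C##, E#, F## stack in thirds as F##–A#–C##–E# — an F## minor seventh chord. The bass A# is the third, so this is first inversion: figured 6/5.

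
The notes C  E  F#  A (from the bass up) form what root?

C, E, F#, A are the tones of an F# half-diminished seventh chord (F#–A–C–E), making F# the root.

F#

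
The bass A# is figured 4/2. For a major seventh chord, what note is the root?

The figures 4/2 mean the seventh of the chord is in the bass. If A# is the seventh of a major seventh chord, the root is B (chord tones B–D#–F#–A#).

B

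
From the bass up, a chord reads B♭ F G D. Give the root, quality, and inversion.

The pitch classes Bb, F, G, D arrange in thirds as G–Bb–D–F: a G minor seventh chord.
Bb is the third of G minor seventh; third in the bass means first inversion (figured bass 6/5).

G minor seventh, first inversion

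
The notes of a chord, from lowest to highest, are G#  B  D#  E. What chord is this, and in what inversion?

The distinct note names are G#, B, D#, E. Stacked in thirds they read E–G#–B–D#, which is a major seventh chord on E.
G# is the third of E major seventh; third in the bass means first inversion (figured bass 6/5).

E major seventh, first inversion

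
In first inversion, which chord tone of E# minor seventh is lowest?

G#

The third of E# minor seventh (E#–G#–B#–D#) is G#; that is the bass in first inversion.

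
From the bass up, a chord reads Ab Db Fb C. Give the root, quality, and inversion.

The pitch classes Ab, Db, Fb, C arrange in thirds as Db–Fb–Ab–C: a Db minor-major seventh chord.
The lowest note is Ab, the fifth of the chord, so this is second inversion (figured bass 4/3).

Db minor-major seventh, second inversion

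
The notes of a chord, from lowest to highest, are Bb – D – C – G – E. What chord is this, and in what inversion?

C dominant ninth, third inversion

The pitch classes Bb, D, C, G, E arrange in thirds as C–E–G–Bb–D: a C dominant ninth chord.
With the seventh (Bb) in the bass, the chord is in third inversion.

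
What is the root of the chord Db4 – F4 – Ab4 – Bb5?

Bb

Reordering Db, F, Ab, Bb into stacked thirds gives Bb–Db–F–Ab; the bottom of that stack, Bb, is the root.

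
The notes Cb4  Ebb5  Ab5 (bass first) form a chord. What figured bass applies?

6

The notes Cb, Ebb, Ab stack in thirds as Ab–Cb–Ebb — an Ab diminished triad. The bass Cb is the third, so this is first inversion: figured 6.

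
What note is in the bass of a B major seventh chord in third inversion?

A#

B major seventh is B–D#–F#–A#. Third inversion places the seventh in the bass: A#.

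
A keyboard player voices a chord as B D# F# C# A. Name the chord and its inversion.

B dominant ninth, root position

The distinct note names are B, D#, F#, C#, A. Stacked in thirds they read B–D#–F#–A–C#, which is a dominant ninth chord on B.
B is the root of B dominant ninth; root in the bass means root position.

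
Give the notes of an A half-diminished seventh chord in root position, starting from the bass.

A half-diminished seventh is A–C–Eb–G. Root position puts the root (A) in the bass, with the remaining tones above: A, C, Eb, G.

A, C, Eb, G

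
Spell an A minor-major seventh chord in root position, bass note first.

Spelling A minor-major seventh: A–C–E–G#. In root position the root is bass, giving A, C, E, G# from the bottom.

A, C, E, G#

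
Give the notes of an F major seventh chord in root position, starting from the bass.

The chord tones are F–A–C–E. With the root (F) lowest for root position: F, A, C, E.

F, A, C, E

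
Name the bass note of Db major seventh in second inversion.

Ab

The fifth of Db major seventh (Db–F–Ab–C) is Ab; that is the bass in second inversion.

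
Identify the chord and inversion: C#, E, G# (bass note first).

The distinct note names are C#, E, G#. Stacked in thirds they read C#–E–G#, which is a minor triad on C#.
C# is the root of C# minor; root in the bass means root position (figured bass 5/3).

C# minor, root position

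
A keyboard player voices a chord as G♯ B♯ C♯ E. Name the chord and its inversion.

Reducing to letter names: G#, B#, C#, E. These stack in thirds as C#–E–G#–B# — a C# minor-major seventh chord.
G# is the fifth of C# minor-major seventh; fifth in the bass means second inversion (figured bass 4/3).

C# minor-major seventh, second inversion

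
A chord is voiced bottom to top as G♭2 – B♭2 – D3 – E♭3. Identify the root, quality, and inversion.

Eb minor-major seventh, first inversion

Reducing to letter names: Gb, Bb, D, Eb. These stack in thirds as Eb–Gb–Bb–D — an Eb minor-major seventh chord.
The lowest note is Gb, the third of the chord, so this is first inversion (figured bass 6/5).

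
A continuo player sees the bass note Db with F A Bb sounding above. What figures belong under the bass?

The notes Db, F, A, Bb stack in thirds as Bb–Db–F–A — a Bb minor-major seventh chord. The bass Db is the third, so this is first inversion: figured 6/5.

6/5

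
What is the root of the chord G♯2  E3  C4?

C

G#, E, C are the tones of a C augmented triad (C–E–G#), making C the root.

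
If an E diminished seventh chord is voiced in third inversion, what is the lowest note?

The seventh of E diminished seventh (E–G–Bb–Db) is Db; that is the bass in third inversion.

Db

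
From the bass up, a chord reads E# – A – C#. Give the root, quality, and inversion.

Reducing to letter names: E#, A, C#. These stack in thirds as A–C#–E# — an A augmented triad.
The lowest note is E#, the fifth of the chord, so this is second inversion (figured bass 6/4).

A augmented, second inversion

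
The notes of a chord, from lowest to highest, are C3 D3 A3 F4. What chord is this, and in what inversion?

D minor seventh, third inversion

The pitch classes C, D, A, F arrange in thirds as D–F–A–C: a D minor seventh chord.
With the seventh (C) in the bass, the chord is in third inversion (figured bass 4/2).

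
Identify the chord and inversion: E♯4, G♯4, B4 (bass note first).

E# diminished, root position

The pitch classes E#, G#, B arrange in thirds as E#–G#–B: an E# diminished triad.
The lowest note is E#, the root of the chord, so this is root position (figured bass 5/3).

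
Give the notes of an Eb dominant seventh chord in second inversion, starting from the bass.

Spelling Eb dominant seventh: Eb–G–Bb–Db. In second inversion the fifth is bass, giving Bb, Db, Eb, G from the bottom.

Bb, Db, Eb, G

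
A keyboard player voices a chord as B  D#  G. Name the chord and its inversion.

G augmented, first inversion

The pitch classes B, D#, G arrange in thirds as G–B–D#: a G augmented triad.
B is the third of G augmented; third in the bass means first inversion (figured bass 6).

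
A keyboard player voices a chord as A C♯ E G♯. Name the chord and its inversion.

The distinct note names are A, C#, E, G#. Stacked in thirds they read A–C#–E–G#, which is a major seventh chord on A.
A is the root of A major seventh; root in the bass means root position (figured bass 7).

A major seventh, root position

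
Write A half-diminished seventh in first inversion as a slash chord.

First inversion of A half-diminished seventh has the third (C) in the bass. As a slash chord: Aø7/C.

Aø7/C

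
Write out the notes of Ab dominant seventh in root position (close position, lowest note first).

Ab, C, Eb, Gb

The chord tones are Ab–C–Eb–Gb. With the root (Ab) lowest for root position: Ab, C, Eb, Gb.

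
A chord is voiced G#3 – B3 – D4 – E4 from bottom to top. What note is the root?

Reordering G#, B, D, E into stacked thirds gives E–G#–B–D; the bottom of that stack, E, is the root.

E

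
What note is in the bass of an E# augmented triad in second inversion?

B##

E# augmented is E#–G##–B##. Second inversion places the fifth in the bass: B##.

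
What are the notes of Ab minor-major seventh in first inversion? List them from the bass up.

The chord tones are Ab–Cb–Eb–G. With the third (Cb) lowest for first inversion: Cb, Eb, G, Ab.

Cb, Eb, G, Ab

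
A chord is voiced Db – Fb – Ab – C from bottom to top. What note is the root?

The distinct letter names are Db, Fb, Ab, C. Arranged as a stack of thirds they read Db–Fb–Ab–C, so Db is the root (a Db minor-major seventh chord).

Db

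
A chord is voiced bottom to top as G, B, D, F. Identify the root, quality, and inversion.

Reducing to letter names: G, B, D, F. These stack in thirds as G–B–D–F — a G dominant seventh chord.
With the root (G) in the bass, the chord is in root position (figured bass 7).

G dominant seventh, root position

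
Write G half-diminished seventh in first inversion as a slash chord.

First inversion of G half-diminished seventh has the third (Bb) in the bass. As a slash chord: Gø7/Bb.

Gø7/Bb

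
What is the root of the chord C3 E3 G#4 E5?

C

C, E, G# are the tones of a C augmented triad (C–E–G#), making C the root.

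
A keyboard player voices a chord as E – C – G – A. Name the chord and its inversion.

The distinct note names are E, C, G, A. Stacked in thirds they read A–C–E–G, which is a minor seventh chord on A.
With the fifth (E) in the bass, the chord is in second inversion (figured bass 4/3).

A minor seventh, second inversion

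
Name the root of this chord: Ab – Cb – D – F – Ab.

Reordering Ab, Cb, D, F into stacked thirds gives D–F–Ab–Cb; the bottom of that stack, D, is the root.

D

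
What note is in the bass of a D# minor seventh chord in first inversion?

F#

In first inversion the third is lowest. For D# minor seventh (D#–F#–A#–C#) that is F#.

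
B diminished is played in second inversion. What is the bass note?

The fifth of B diminished (B–D–F) is F; that is the bass in second inversion.

F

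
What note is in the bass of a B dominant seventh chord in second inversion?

In second inversion the fifth is lowest. For B dominant seventh (B–D#–F#–A) that is F#.

F#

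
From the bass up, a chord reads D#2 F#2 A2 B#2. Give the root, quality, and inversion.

B# diminished seventh, first inversion

The pitch classes D#, F#, A, B# arrange in thirds as B#–D#–F#–A: a B# diminished seventh chord.
With the third (D#) in the bass, the chord is in first inversion (figured bass 6/5).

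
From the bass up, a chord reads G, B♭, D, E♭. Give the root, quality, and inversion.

Reducing to letter names: G, Bb, D, Eb. These stack in thirds as Eb–G–Bb–D — an Eb major seventh chord.
With the third (G) in the bass, the chord is in first inversion (figured bass 6/5).

Eb major seventh, first inversion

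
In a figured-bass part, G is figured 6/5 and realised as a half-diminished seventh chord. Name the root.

E

The figures 6/5 mean the third of the chord is in the bass. If G is the third of a half-diminished seventh chord, the root is E (chord tones E–G–Bb–D).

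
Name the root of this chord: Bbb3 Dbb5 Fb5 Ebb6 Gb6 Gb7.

Ebb

Bbb, Dbb, Fb, Ebb, Gb are the tones of an Ebb dominant ninth chord (Ebb–Gb–Bbb–Dbb–Fb), making Ebb the root.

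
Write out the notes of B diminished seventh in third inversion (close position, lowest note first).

The chord tones are B–D–F–Ab. With the seventh (Ab) lowest for third inversion: Ab, B, D, F.

Ab, B, D, F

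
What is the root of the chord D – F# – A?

The distinct letter names are D, F#, A. Arranged as a stack of thirds they read D–F#–A, so D is the root (a D major triad).

D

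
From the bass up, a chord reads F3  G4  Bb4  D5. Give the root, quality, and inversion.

Reducing to letter names: F, G, Bb, D. These stack in thirds as G–Bb–D–F — a G minor seventh chord.
F is the seventh of G minor seventh; seventh in the bass means third inversion (figured bass 4/2).

G minor seventh, third inversion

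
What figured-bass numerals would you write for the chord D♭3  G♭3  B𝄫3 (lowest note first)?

6/4

The notes Db, Gb, Bbb stack in thirds as Gb–Bbb–Db — a Gb minor triad. The bass Db is the fifth, so this is second inversion: figured 6/4.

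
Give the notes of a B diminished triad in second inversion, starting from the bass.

B diminished is B–D–F. Second inversion puts the fifth (F) in the bass, with the remaining tones above: F, B, D.

F, B, D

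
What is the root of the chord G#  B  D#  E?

Reordering G#, B, D#, E into stacked thirds gives E–G#–B–D#; the bottom of that stack, E, is the root.

E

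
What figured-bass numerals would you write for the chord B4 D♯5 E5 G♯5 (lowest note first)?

4/3

The notes B, D#, E, G# stack in thirds as E–G#–B–D# — an E major seventh chord. The bass B is the fifth, so this is second inversion: figured 4/3.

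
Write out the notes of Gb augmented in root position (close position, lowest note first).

Gb augmented is Gb–Bb–D. Root position puts the root (Gb) in the bass, with the remaining tones above: Gb, Bb, D.

Gb, Bb, D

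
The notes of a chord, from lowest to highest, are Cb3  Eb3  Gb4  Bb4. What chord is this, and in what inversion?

The distinct note names are Cb, Eb, Gb, Bb. Stacked in thirds they read Cb–Eb–Gb–Bb, which is a major seventh chord on Cb.
Cb is the root of Cb major seventh; root in the bass means root position (figured bass 7).

Cb major seventh, root position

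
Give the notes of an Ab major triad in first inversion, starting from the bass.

The chord tones are Ab–C–Eb. With the third (C) lowest for first inversion: C, Eb, Ab.

C, Eb, Ab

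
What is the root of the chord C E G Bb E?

C

Reordering C, E, G, Bb into stacked thirds gives C–E–G–Bb; the bottom of that stack, C, is the root.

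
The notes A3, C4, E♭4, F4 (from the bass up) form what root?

A, C, Eb, F are the tones of an F dominant seventh chord (F–A–C–Eb), making F the root.

F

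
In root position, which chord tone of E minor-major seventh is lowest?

In root position the root is lowest. For E minor-major seventh (E–G–B–D#) that is E.

E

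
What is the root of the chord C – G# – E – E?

C, G#, E are the tones of a C augmented triad (C–E–G#), making C the root.

C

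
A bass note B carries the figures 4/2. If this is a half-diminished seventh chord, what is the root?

C#

The figures 4/2 mean the seventh of the chord is in the bass. If B is the seventh of a half-diminished seventh chord, the root is C# (chord tones C#–E–G–B).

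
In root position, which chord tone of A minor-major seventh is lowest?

A

The root of A minor-major seventh (A–C–E–G#) is A; that is the bass in root position.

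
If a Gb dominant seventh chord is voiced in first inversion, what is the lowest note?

Bb

The third of Gb dominant seventh (Gb–Bb–Db–Fb) is Bb; that is the bass in first inversion.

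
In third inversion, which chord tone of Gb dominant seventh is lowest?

Fb

In third inversion the seventh is lowest. For Gb dominant seventh (Gb–Bb–Db–Fb) that is Fb.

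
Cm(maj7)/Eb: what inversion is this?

first inversion

Cm(maj7)/Eb means C minor-major seventh with Eb in the bass. Eb is the third of C minor-major seventh (C–Eb–G–B), so this is first inversion.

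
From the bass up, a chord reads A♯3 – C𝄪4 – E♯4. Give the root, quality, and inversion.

A# major, root position

The distinct note names are A#, C##, E#. Stacked in thirds they read A#–C##–E#, which is a major triad on A#.
A# is the root of A# major; root in the bass means root position (figured bass 5/3).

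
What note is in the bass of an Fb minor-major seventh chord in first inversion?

Abb

Fb minor-major seventh is Fb–Abb–Cb–Eb. First inversion places the third in the bass: Abb.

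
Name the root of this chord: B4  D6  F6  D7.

The distinct letter names are B, D, F. Arranged as a stack of thirds they read B–D–F, so B is the root (a B diminished triad).

B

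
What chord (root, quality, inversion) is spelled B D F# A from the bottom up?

Reducing to letter names: B, D, F#, A. These stack in thirds as B–D–F#–A — a B minor seventh chord.
The lowest note is B, the root of the chord, so this is root position (figured bass 7).

B minor seventh, root position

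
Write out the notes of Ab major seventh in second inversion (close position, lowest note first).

Eb, G, Ab, C

Ab major seventh is Ab–C–Eb–G. Second inversion puts the fifth (Eb) in the bass, with the remaining tones above: Eb, G, Ab, C.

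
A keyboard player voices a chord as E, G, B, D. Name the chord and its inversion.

E minor seventh, root position

Reducing to letter names: E, G, B, D. These stack in thirds as E–G–B–D — an E minor seventh chord.
The lowest note is E, the root of the chord, so this is root position (figured bass 7).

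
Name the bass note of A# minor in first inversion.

The third of A# minor (A#–C#–E#) is C#; that is the bass in first inversion.

C#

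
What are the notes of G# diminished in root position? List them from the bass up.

G#, B, D

The chord tones are G#–B–D. With the root (G#) lowest for root position: G#, B, D.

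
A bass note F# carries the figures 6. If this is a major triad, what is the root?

D

The figures 6 mean the third of the chord is in the bass. If F# is the third of a major triad, the root is D (chord tones D–F#–A).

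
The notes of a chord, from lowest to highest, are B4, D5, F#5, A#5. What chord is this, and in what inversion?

Reducing to letter names: B, D, F#, A#. These stack in thirds as B–D–F#–A# — a B minor-major seventh chord.
The lowest note is B, the root of the chord, so this is root position (figured bass 7).

B minor-major seventh, root position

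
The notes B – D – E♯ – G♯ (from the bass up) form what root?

Reordering B, D, E#, G# into stacked thirds gives E#–G#–B–D; the bottom of that stack, E#, is the root.

E#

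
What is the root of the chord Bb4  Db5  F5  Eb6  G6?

Bb, Db, F, Eb, G are the tones of an Eb dominant ninth chord (Eb–G–Bb–Db–F), making Eb the root.

Eb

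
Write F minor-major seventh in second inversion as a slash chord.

Second inversion of F minor-major seventh has the fifth (C) in the bass. As a slash chord: Fm(maj7)/C.

Fm(maj7)/C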